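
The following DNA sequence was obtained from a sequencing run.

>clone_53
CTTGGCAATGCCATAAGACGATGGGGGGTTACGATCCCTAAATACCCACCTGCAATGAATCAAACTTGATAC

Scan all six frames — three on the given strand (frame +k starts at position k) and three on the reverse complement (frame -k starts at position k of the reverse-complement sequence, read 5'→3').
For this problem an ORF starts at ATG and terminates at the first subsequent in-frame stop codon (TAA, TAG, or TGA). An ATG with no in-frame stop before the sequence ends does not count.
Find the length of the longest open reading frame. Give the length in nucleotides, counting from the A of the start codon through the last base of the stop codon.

21

Reverse complement (5'→3'): GTATCAAGTTTGATTCATTGCAGGTGGGTATTTAGGGATCGTAACCCCCCATCGTCTTATGGCATTGCCAAG
Frame +1: CTT GGC AAT GCC ATA AGA CGA TGG GGG GTT ACG ATC CCT AAA TAC CCA CCT GCA ATG AAT CAA ACT TGA TAC — ATG at 55, stop TGA at 67 → 15 nt.
Frame +2: TTG GCA ATG CCA TAA GAC GAT GGG GGG TTA CGA TCC CTA AAT ACC CAC CTG CAA TGA ATC AAA CTT GAT — ATG at 8, stop TAA at 14 → 9 nt.
Frame +3: TGG CAA TGC CAT AAG ACG ATG GGG GGT TAC GAT CCC TAA ATA CCC ACC TGC AAT GAA TCA AAC TTG ATA — ATG at 21, stop TAA at 39 → 21 nt.
Frame -1: GTA TCA AGT TTG ATT CAT TGC AGG TGG GTA TTT AGG GAT CGT AAC CCC CCA TCG TCT TAT GGC ATT GCC AAG — no ATG→stop ORF.
Frame -2: TAT CAA GTT TGA TTC ATT GCA GGT GGG TAT TTA GGG ATC GTA ACC CCC CAT CGT CTT ATG GCA TTG CCA — no ATG→stop ORF.
Frame -3: ATC AAG TTT GAT TCA TTG CAG GTG GGT ATT TAG GGA TCG TAA CCC CCC ATC GTC TTA TGG CAT TGC CAA — no ATG→stop ORF.
Longest: frame +3, positions 21–41, 21 nt = 7 codons = 6 aa. → 21 nucleotides.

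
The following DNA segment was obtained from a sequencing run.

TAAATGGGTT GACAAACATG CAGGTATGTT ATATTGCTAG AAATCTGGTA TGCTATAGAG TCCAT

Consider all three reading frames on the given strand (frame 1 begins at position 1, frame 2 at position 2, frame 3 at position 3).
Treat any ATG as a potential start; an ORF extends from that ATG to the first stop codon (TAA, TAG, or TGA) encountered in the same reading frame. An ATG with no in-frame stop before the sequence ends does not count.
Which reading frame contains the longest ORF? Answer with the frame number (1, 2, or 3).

2

Frame 1: TAA ATG GGT TGA CAA ACA TGC AGG TAT GTT ATA TTG CTA GAA ATC TGG TAT GCT ATA GAG TCC — ATG at 4, stop TGA at 10 → 9 nt.
Frame 2: AAA TGG GTT GAC AAA CAT GCA GGT ATG TTA TAT TGC TAG AAA TCT GGT ATG CTA TAG AGT CCA — ATG at 26, stop TAG at 38 → 15 nt; ATG at 50, stop TAG at 56 → 9 nt.
Frame 3: AAT GGG TTG ACA AAC ATG CAG GTA TGT TAT ATT GCT AGA AAT CTG GTA TGC TAT AGA GTC CAT — no ATG→stop ORF.
Longest ORF is 15 nt in frame 2 (positions 26–40).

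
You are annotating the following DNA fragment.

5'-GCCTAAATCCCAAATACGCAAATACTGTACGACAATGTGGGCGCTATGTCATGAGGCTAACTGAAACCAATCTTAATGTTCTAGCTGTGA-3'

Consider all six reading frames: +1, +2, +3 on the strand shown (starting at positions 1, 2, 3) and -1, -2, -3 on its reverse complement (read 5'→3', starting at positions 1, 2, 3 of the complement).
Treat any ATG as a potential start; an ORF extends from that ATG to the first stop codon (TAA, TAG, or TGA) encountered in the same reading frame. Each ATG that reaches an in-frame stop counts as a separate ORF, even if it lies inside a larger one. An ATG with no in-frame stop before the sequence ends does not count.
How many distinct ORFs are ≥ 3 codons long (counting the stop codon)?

4

Reverse complement (5'→3'): TCACAGCTAGAACATTAAGATTGGTTTCAGTTAGCCTCATGACATAGCGCCCACATTGTCGTACAGTATTTGCGTATTTGGGATTTAGGC
Frame +1: GCC TAA ATC CCA AAT ACG CAA ATA CTG TAC GAC AAT GTG GGC GCT ATG TCA TGA GGC TAA CTG AAA CCA ATC TTA ATG TTC TAG CTG TGA — ATG at 46, stop TGA at 52 → 9 nt; ATG at 76, stop TAG at 82 → 9 nt.
Frame +2: CCT AAA TCC CAA ATA CGC AAA TAC TGT ACG ACA ATG TGG GCG CTA TGT CAT GAG GCT AAC TGA AAC CAA TCT TAA TGT TCT AGC TGT — ATG at 35, stop TGA at 62 → 30 nt.
Frame +3: CTA AAT CCC AAA TAC GCA AAT ACT GTA CGA CAA TGT GGG CGC TAT GTC ATG AGG CTA ACT GAA ACC AAT CTT AAT GTT CTA GCT GTG — no ATG→stop ORF.
Frame -1: TCA CAG CTA GAA CAT TAA GAT TGG TTT CAG TTA GCC TCA TGA CAT AGC GCC CAC ATT GTC GTA CAG TAT TTG CGT ATT TGG GAT TTA GGC — no ATG→stop ORF.
Frame -2: CAC AGC TAG AAC ATT AAG ATT GGT TTC AGT TAG CCT CAT GAC ATA GCG CCC ACA TTG TCG TAC AGT ATT TGC GTA TTT GGG ATT TAG — no ATG→stop ORF.
Frame -3: ACA GCT AGA ACA TTA AGA TTG GTT TCA GTT AGC CTC ATG ACA TAG CGC CCA CAT TGT CGT ACA GTA TTT GCG TAT TTG GGA TTT AGG — ATG at 39, stop TAG at 45 → 9 nt.
ORFs ≥ 3 codons: frame +1 46–54 (3 codons), frame +1 76–84 (3 codons), frame +2 35–64 (10 codons), frame -3 39–47 (3 codons). Count = 4.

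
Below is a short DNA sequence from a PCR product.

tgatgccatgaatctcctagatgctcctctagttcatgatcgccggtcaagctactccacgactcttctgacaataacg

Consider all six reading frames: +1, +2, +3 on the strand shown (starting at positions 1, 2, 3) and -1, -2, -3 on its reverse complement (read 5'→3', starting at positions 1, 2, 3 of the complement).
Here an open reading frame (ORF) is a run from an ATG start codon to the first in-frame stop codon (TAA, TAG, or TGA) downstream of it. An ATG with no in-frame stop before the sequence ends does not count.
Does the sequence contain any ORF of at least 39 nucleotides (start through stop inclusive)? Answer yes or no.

Reverse complement (5'→3'): CGTTATTGTCAGAAGAGTCGTGGAGTAGCTTGACCGGCGATCATGAACTAGAGGAGCATCTAGGAGATTCATGGCATCA
Frame +1: TGA TGC CAT GAA TCT CCT AGA TGC TCC TCT AGT TCA TGA TCG CCG GTC AAG CTA CTC CAC GAC TCT TCT GAC AAT AAC — no ATG→stop ORF.
Frame +2: GAT GCC ATG AAT CTC CTA GAT GCT CCT CTA GTT CAT GAT CGC CGG TCA AGC TAC TCC ACG ACT CTT CTG ACA ATA ACG — no ATG→stop ORF.
Frame +3: ATG CCA TGA ATC TCC TAG ATG CTC CTC TAG TTC ATG ATC GCC GGT CAA GCT ACT CCA CGA CTC TTC TGA CAA TAA — ATG at 3, stop TGA at 9 → 9 nt; ATG at 21, stop TAG at 30 → 12 nt; ATG at 36, stop TGA at 69 → 36 nt.
Frame -1: CGT TAT TGT CAG AAG AGT CGT GGA GTA GCT TGA CCG GCG ATC ATG AAC TAG AGG AGC ATC TAG GAG ATT CAT GGC ATC — ATG at 43, stop TAG at 49 → 9 nt.
Frame -2: GTT ATT GTC AGA AGA GTC GTG GAG TAG CTT GAC CGG CGA TCA TGA ACT AGA GGA GCA TCT AGG AGA TTC ATG GCA TCA — no ATG→stop ORF.
Frame -3: TTA TTG TCA GAA GAG TCG TGG AGT AGC TTG ACC GGC GAT CAT GAA CTA GAG GAG CAT CTA GGA GAT TCA TGG CAT — no ATG→stop ORF.
Largest ORF found is 36 nucleotides < 39, so no.

no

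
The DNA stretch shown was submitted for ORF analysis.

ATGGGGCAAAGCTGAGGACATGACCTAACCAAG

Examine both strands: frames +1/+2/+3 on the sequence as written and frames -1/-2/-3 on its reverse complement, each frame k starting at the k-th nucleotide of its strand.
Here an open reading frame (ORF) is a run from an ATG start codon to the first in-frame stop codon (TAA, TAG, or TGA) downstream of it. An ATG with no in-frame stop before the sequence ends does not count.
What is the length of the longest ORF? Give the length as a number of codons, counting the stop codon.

5

Reverse complement (5'→3'): CTTGGTTAGGTCATGTCCTCAGCTTTGCCCCAT
Frame +1: ATG GGG CAA AGC TGA GGA CAT GAC CTA ACC AAG — ATG at 1, stop TGA at 13 → 15 nt.
Frame +2: TGG GGC AAA GCT GAG GAC ATG ACC TAA CCA — ATG at 20, stop TAA at 26 → 9 nt.
Frame +3: GGG GCA AAG CTG AGG ACA TGA CCT AAC CAA — no ATG→stop ORF.
Frame -1: CTT GGT TAG GTC ATG TCC TCA GCT TTG CCC CAT — no ATG→stop ORF.
Frame -2: TTG GTT AGG TCA TGT CCT CAG CTT TGC CCC — no ATG→stop ORF.
Frame -3: TGG TTA GGT CAT GTC CTC AGC TTT GCC CCA — no ATG→stop ORF.
Longest: frame +1, positions 1–15, 15 nt = 5 codons = 4 aa. → 5 codons.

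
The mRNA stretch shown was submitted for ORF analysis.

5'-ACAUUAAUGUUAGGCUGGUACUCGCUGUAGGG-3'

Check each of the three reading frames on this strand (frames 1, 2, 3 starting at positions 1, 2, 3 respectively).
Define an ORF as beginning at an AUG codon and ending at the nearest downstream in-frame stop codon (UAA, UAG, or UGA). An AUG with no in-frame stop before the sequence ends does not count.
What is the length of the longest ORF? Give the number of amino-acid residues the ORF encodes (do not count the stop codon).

7

Frame 1: ACA UUA AUG UUA GGC UGG UAC UCG CUG UAG — AUG at 7, stop UAG at 28 → 24 nt.
Frame 2: CAU UAA UGU UAG GCU GGU ACU CGC UGU AGG — no AUG→stop ORF.
Frame 3: AUU AAU GUU AGG CUG GUA CUC GCU GUA GGG — no AUG→stop ORF.
Longest: frame 1, positions 7–30, 24 nt = 8 codons = 7 aa. → 7 amino acids.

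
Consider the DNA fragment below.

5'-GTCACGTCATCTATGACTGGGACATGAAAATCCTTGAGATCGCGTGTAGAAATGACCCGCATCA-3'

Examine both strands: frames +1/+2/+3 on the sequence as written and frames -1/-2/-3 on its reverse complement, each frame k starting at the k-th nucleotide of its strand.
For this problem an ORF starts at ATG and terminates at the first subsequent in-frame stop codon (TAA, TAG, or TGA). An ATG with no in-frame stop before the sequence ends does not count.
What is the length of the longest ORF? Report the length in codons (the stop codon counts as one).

Reverse complement (5'→3'): TGATGCGGGTCATTTCTACACGCGATCTCAAGGATTTTCATGTCCCAGTCATAGATGACGTGAC
Frame +1: GTC ACG TCA TCT ATG ACT GGG ACA TGA AAA TCC TTG AGA TCG CGT GTA GAA ATG ACC CGC ATC — ATG at 13, stop TGA at 25 → 15 nt.
Frame +2: TCA CGT CAT CTA TGA CTG GGA CAT GAA AAT CCT TGA GAT CGC GTG TAG AAA TGA CCC GCA TCA — no ATG→stop ORF.
Frame +3: CAC GTC ATC TAT GAC TGG GAC ATG AAA ATC CTT GAG ATC GCG TGT AGA AAT GAC CCG CAT — no ATG→stop ORF.
Frame -1: TGA TGC GGG TCA TTT CTA CAC GCG ATC TCA AGG ATT TTC ATG TCC CAG TCA TAG ATG ACG TGA — ATG at 40, stop TAG at 52 → 15 nt; ATG at 55, stop TGA at 61 → 9 nt.
Frame -2: GAT GCG GGT CAT TTC TAC ACG CGA TCT CAA GGA TTT TCA TGT CCC AGT CAT AGA TGA CGT GAC — no ATG→stop ORF.
Frame -3: ATG CGG GTC ATT TCT ACA CGC GAT CTC AAG GAT TTT CAT GTC CCA GTC ATA GAT GAC GTG — no ATG→stop ORF.
Longest: frame +1, positions 13–27, 15 nt = 5 codons = 4 aa. → 5 codons.

5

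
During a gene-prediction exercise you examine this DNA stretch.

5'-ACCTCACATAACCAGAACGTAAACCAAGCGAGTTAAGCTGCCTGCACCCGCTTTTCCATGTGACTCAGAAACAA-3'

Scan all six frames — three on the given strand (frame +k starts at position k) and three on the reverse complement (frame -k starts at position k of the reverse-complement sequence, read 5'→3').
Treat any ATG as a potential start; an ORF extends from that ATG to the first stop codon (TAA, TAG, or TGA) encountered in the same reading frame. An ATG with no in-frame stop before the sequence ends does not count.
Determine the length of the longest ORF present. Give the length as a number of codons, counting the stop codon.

9

Reverse complement (5'→3'): TTGTTTCTGAGTCACATGGAAAAGCGGGTGCAGGCAGCTTAACTCGCTTGGTTTACGTTCTGGTTATGTGAGGT
Frame +1: ACC TCA CAT AAC CAG AAC GTA AAC CAA GCG AGT TAA GCT GCC TGC ACC CGC TTT TCC ATG TGA CTC AGA AAC — ATG at 58, stop TGA at 61 → 6 nt.
Frame +2: CCT CAC ATA ACC AGA ACG TAA ACC AAG CGA GTT AAG CTG CCT GCA CCC GCT TTT CCA TGT GAC TCA GAA ACA — no ATG→stop ORF.
Frame +3: CTC ACA TAA CCA GAA CGT AAA CCA AGC GAG TTA AGC TGC CTG CAC CCG CTT TTC CAT GTG ACT CAG AAA CAA — no ATG→stop ORF.
Frame -1: TTG TTT CTG AGT CAC ATG GAA AAG CGG GTG CAG GCA GCT TAA CTC GCT TGG TTT ACG TTC TGG TTA TGT GAG — ATG at 16, stop TAA at 40 → 27 nt.
Frame -2: TGT TTC TGA GTC ACA TGG AAA AGC GGG TGC AGG CAG CTT AAC TCG CTT GGT TTA CGT TCT GGT TAT GTG AGG — no ATG→stop ORF.
Frame -3: GTT TCT GAG TCA CAT GGA AAA GCG GGT GCA GGC AGC TTA ACT CGC TTG GTT TAC GTT CTG GTT ATG TGA GGT — ATG at 66, stop TGA at 69 → 6 nt.
Longest: frame -1, positions 16–42, 27 nt = 9 codons = 8 aa. → 9 codons.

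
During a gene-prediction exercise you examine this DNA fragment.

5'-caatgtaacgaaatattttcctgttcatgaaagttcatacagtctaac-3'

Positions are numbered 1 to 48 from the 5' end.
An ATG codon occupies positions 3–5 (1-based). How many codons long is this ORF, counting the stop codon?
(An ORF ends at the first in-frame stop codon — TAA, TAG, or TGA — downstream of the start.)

Codons from position 3: ATG (3–5), TAA (6–8).
TAA is the first in-frame stop; that's 2 codons including the stop.

2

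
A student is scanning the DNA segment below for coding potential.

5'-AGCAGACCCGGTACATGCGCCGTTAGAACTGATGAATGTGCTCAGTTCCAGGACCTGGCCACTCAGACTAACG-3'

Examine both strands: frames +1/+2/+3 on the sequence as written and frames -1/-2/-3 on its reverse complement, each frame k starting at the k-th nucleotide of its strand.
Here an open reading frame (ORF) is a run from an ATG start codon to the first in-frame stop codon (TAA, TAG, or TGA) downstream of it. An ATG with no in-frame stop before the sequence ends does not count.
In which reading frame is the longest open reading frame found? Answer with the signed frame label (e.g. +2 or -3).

+3

Reverse complement (5'→3'): CGTTAGTCTGAGTGGCCAGGTCCTGGAACTGAGCACATTCATCAGTTCTAACGGCGCATGTACCGGGTCTGCT
Frame +1: AGC AGA CCC GGT ACA TGC GCC GTT AGA ACT GAT GAA TGT GCT CAG TTC CAG GAC CTG GCC ACT CAG ACT AAC — no ATG→stop ORF.
Frame +2: GCA GAC CCG GTA CAT GCG CCG TTA GAA CTG ATG AAT GTG CTC AGT TCC AGG ACC TGG CCA CTC AGA CTA ACG — no ATG→stop ORF.
Frame +3: CAG ACC CGG TAC ATG CGC CGT TAG AAC TGA TGA ATG TGC TCA GTT CCA GGA CCT GGC CAC TCA GAC TAA — ATG at 15, stop TAG at 24 → 12 nt; ATG at 36, stop TAA at 69 → 36 nt.
Frame -1: CGT TAG TCT GAG TGG CCA GGT CCT GGA ACT GAG CAC ATT CAT CAG TTC TAA CGG CGC ATG TAC CGG GTC TGC — no ATG→stop ORF.
Frame -2: GTT AGT CTG AGT GGC CAG GTC CTG GAA CTG AGC ACA TTC ATC AGT TCT AAC GGC GCA TGT ACC GGG TCT GCT — no ATG→stop ORF.
Frame -3: TTA GTC TGA GTG GCC AGG TCC TGG AAC TGA GCA CAT TCA TCA GTT CTA ACG GCG CAT GTA CCG GGT CTG — no ATG→stop ORF.
Longest ORF is 36 nt in frame +3 (positions 36–71).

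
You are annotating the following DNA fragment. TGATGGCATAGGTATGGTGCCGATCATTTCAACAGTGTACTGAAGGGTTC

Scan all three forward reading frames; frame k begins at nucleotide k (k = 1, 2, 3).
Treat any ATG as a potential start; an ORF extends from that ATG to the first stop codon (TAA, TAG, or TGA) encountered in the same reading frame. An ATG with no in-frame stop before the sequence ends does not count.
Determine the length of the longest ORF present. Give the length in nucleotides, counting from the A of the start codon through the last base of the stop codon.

30

Frame 1: TGA TGG CAT AGG TAT GGT GCC GAT CAT TTC AAC AGT GTA CTG AAG GGT — no ATG→stop ORF.
Frame 2: GAT GGC ATA GGT ATG GTG CCG ATC ATT TCA ACA GTG TAC TGA AGG GTT — ATG at 14, stop TGA at 41 → 30 nt.
Frame 3: ATG GCA TAG GTA TGG TGC CGA TCA TTT CAA CAG TGT ACT GAA GGG TTC — ATG at 3, stop TAG at 9 → 9 nt.
Longest: frame 2, positions 14–43, 30 nt = 10 codons = 9 aa. → 30 nucleotides.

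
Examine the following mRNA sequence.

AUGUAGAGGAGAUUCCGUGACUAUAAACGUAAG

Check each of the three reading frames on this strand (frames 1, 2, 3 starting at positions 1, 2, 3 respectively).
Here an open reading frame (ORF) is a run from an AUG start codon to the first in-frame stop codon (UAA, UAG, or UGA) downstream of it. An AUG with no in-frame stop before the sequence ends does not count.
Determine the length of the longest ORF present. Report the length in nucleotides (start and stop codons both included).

6

Frame 1: AUG UAG AGG AGA UUC CGU GAC UAU AAA CGU AAG — AUG at 1, stop UAG at 4 → 6 nt.
Frame 2: UGU AGA GGA GAU UCC GUG ACU AUA AAC GUA — no AUG→stop ORF.
Frame 3: GUA GAG GAG AUU CCG UGA CUA UAA ACG UAA — no AUG→stop ORF.
Longest: frame 1, positions 1–6, 6 nt = 2 codons = 1 aa. → 6 nucleotides.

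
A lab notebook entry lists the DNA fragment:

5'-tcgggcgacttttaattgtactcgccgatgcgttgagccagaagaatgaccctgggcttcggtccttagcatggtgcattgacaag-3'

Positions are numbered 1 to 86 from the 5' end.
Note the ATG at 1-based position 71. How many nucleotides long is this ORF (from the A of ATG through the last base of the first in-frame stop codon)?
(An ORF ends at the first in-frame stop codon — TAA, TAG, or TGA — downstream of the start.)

Codons from position 71: ATG (71–73), GTG (74–76), CAT (77–79), TGA (80–82).
TGA is the first in-frame stop; ORF spans 71–82, 12 nucleotides.

12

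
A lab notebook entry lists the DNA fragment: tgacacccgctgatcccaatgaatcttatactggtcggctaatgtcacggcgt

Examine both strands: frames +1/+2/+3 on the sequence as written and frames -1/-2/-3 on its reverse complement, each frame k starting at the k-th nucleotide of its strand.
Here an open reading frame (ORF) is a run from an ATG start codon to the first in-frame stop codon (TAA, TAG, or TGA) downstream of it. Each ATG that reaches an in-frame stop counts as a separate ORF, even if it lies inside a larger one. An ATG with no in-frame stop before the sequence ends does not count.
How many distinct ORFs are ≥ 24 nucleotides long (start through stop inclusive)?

Reverse complement (5'→3'): ACGCCGTGACATTAGCCGACCAGTATAAGATTCATTGGGATCAGCGGGTGTCA
Frame +1: TGA CAC CCG CTG ATC CCA ATG AAT CTT ATA CTG GTC GGC TAA TGT CAC GGC — ATG at 19, stop TAA at 40 → 24 nt.
Frame +2: GAC ACC CGC TGA TCC CAA TGA ATC TTA TAC TGG TCG GCT AAT GTC ACG GCG — no ATG→stop ORF.
Frame +3: ACA CCC GCT GAT CCC AAT GAA TCT TAT ACT GGT CGG CTA ATG TCA CGG CGT — no ATG→stop ORF.
Frame -1: ACG CCG TGA CAT TAG CCG ACC AGT ATA AGA TTC ATT GGG ATC AGC GGG TGT — no ATG→stop ORF.
Frame -2: CGC CGT GAC ATT AGC CGA CCA GTA TAA GAT TCA TTG GGA TCA GCG GGT GTC — no ATG→stop ORF.
Frame -3: GCC GTG ACA TTA GCC GAC CAG TAT AAG ATT CAT TGG GAT CAG CGG GTG TCA — no ATG→stop ORF.
ORFs ≥ 24 nucleotides: frame +1 19–42 (24 nucleotides). Count = 1.

1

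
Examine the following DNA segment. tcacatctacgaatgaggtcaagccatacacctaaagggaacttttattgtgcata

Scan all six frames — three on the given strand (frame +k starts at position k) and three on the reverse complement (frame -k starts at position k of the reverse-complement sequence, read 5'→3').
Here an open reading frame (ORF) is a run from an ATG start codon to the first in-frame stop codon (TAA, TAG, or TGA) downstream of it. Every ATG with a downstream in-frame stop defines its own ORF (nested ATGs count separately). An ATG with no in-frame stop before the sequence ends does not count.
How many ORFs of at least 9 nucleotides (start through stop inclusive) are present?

2

Reverse complement (5'→3'): TATGCACAATAAAAGTTCCCTTTAGGTGTATGGCTTGACCTCATTCGTAGATGTGA
Frame +1: TCA CAT CTA CGA ATG AGG TCA AGC CAT ACA CCT AAA GGG AAC TTT TAT TGT GCA — no ATG→stop ORF.
Frame +2: CAC ATC TAC GAA TGA GGT CAA GCC ATA CAC CTA AAG GGA ACT TTT ATT GTG CAT — no ATG→stop ORF.
Frame +3: ACA TCT ACG AAT GAG GTC AAG CCA TAC ACC TAA AGG GAA CTT TTA TTG TGC ATA — no ATG→stop ORF.
Frame -1: TAT GCA CAA TAA AAG TTC CCT TTA GGT GTA TGG CTT GAC CTC ATT CGT AGA TGT — no ATG→stop ORF.
Frame -2: ATG CAC AAT AAA AGT TCC CTT TAG GTG TAT GGC TTG ACC TCA TTC GTA GAT GTG — ATG at 2, stop TAG at 23 → 24 nt.
Frame -3: TGC ACA ATA AAA GTT CCC TTT AGG TGT ATG GCT TGA CCT CAT TCG TAG ATG TGA — ATG at 30, stop TGA at 36 → 9 nt; ATG at 51, stop TGA at 54 → 6 nt.
ORFs ≥ 9 nucleotides: frame -2 2–25 (24 nucleotides), frame -3 30–38 (9 nucleotides). Count = 2.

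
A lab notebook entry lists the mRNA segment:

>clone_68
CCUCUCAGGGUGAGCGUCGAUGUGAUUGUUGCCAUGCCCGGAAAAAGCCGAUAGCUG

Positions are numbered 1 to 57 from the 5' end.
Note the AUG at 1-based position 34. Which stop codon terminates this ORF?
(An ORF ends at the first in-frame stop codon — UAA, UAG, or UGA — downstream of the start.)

UAG

Codons from position 34: AUG (34–36), CCC (37–39), GGA (40–42), AAA (43–45), AGC (46–48), CGA (49–51), UAG (52–54).
The first in-frame stop codon is UAG.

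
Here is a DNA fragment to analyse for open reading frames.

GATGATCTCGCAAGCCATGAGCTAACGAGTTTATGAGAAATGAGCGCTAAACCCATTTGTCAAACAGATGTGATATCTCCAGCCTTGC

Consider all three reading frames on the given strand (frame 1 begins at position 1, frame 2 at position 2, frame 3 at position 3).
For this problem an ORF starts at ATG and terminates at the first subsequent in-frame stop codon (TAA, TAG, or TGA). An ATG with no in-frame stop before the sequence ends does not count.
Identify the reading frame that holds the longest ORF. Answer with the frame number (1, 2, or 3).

2

Frame 1: GAT GAT CTC GCA AGC CAT GAG CTA ACG AGT TTA TGA GAA ATG AGC GCT AAA CCC ATT TGT CAA ACA GAT GTG ATA TCT CCA GCC TTG — no ATG→stop ORF.
Frame 2: ATG ATC TCG CAA GCC ATG AGC TAA CGA GTT TAT GAG AAA TGA GCG CTA AAC CCA TTT GTC AAA CAG ATG TGA TAT CTC CAG CCT TGC — ATG at 2, stop TAA at 23 → 24 nt; ATG at 17, stop TAA at 23 → 9 nt; ATG at 68, stop TGA at 71 → 6 nt.
Frame 3: TGA TCT CGC AAG CCA TGA GCT AAC GAG TTT ATG AGA AAT GAG CGC TAA ACC CAT TTG TCA AAC AGA TGT GAT ATC TCC AGC CTT — ATG at 33, stop TAA at 48 → 18 nt.
Longest ORF is 24 nt in frame 2 (positions 2–25).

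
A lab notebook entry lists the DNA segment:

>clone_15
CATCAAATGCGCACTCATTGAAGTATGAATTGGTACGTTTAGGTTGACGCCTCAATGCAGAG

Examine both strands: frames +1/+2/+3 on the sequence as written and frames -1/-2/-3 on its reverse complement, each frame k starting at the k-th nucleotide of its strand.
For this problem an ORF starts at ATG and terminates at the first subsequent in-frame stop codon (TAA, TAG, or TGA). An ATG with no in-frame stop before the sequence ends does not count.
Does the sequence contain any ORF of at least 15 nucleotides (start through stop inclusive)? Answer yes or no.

yes

Reverse complement (5'→3'): CTCTGCATTGAGGCGTCAACCTAAACGTACCAATTCATACTTCAATGAGTGCGCATTTGATG
Frame +1: CAT CAA ATG CGC ACT CAT TGA AGT ATG AAT TGG TAC GTT TAG GTT GAC GCC TCA ATG CAG — ATG at 7, stop TGA at 19 → 15 nt; ATG at 25, stop TAG at 40 → 18 nt.
Frame +2: ATC AAA TGC GCA CTC ATT GAA GTA TGA ATT GGT ACG TTT AGG TTG ACG CCT CAA TGC AGA — no ATG→stop ORF.
Frame +3: TCA AAT GCG CAC TCA TTG AAG TAT GAA TTG GTA CGT TTA GGT TGA CGC CTC AAT GCA GAG — no ATG→stop ORF.
Frame -1: CTC TGC ATT GAG GCG TCA ACC TAA ACG TAC CAA TTC ATA CTT CAA TGA GTG CGC ATT TGA — no ATG→stop ORF.
Frame -2: TCT GCA TTG AGG CGT CAA CCT AAA CGT ACC AAT TCA TAC TTC AAT GAG TGC GCA TTT GAT — no ATG→stop ORF.
Frame -3: CTG CAT TGA GGC GTC AAC CTA AAC GTA CCA ATT CAT ACT TCA ATG AGT GCG CAT TTG ATG — no ATG→stop ORF.
Frame +1 has an ORF of 15 nucleotides (positions 7–21) ≥ 15, so yes.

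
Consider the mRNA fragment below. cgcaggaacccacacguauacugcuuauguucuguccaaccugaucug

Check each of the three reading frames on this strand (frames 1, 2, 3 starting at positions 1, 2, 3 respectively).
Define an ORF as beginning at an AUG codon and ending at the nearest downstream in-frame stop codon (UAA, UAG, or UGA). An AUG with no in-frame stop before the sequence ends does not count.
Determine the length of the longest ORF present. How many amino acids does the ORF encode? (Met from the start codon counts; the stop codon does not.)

5

Frame 1: CGC AGG AAC CCA CAC GUA UAC UGC UUA UGU UCU GUC CAA CCU GAU CUG — no AUG→stop ORF.
Frame 2: GCA GGA ACC CAC ACG UAU ACU GCU UAU GUU CUG UCC AAC CUG AUC — no AUG→stop ORF.
Frame 3: CAG GAA CCC ACA CGU AUA CUG CUU AUG UUC UGU CCA ACC UGA UCU — AUG at 27, stop UGA at 42 → 18 nt.
Longest: frame 3, positions 27–44, 18 nt = 6 codons = 5 aa. → 5 amino acids.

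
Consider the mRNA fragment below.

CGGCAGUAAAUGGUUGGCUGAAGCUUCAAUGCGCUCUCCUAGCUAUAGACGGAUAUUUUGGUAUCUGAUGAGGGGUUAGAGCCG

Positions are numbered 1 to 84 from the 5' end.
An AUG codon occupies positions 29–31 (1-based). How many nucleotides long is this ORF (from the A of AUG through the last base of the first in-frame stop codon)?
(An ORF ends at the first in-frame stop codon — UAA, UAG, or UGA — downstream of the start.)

Codons from position 29: AUG (29–31), CGC (32–34), UCU (35–37), CCU (38–40), AGC (41–43), UAU (44–46), AGA (47–49), CGG (50–52), AUA (53–55), UUU (56–58), UGG (59–61), UAU (62–64), CUG (65–67), AUG (68–70), AGG (71–73), GGU (74–76), UAG (77–79).
UAG is the first in-frame stop; ORF spans 29–79, 51 nucleotides.

51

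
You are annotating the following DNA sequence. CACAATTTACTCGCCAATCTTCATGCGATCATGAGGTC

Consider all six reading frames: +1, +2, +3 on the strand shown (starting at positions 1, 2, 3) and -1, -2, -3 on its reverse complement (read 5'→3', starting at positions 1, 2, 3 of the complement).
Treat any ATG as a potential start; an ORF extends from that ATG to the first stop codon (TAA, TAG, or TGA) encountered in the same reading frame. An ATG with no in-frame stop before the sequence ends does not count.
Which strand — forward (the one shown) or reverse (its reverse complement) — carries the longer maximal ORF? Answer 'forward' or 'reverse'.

Reverse complement (5'→3'): GACCTCATGATCGCATGAAGATTGGCGAGTAAATTGTG
Frame +1: CAC AAT TTA CTC GCC AAT CTT CAT GCG ATC ATG AGG — no ATG→stop ORF.
Frame +2: ACA ATT TAC TCG CCA ATC TTC ATG CGA TCA TGA GGT — ATG at 23, stop TGA at 32 → 12 nt.
Frame +3: CAA TTT ACT CGC CAA TCT TCA TGC GAT CAT GAG GTC — no ATG→stop ORF.
Frame -1: GAC CTC ATG ATC GCA TGA AGA TTG GCG AGT AAA TTG — ATG at 7, stop TGA at 16 → 12 nt.
Frame -2: ACC TCA TGA TCG CAT GAA GAT TGG CGA GTA AAT TGT — no ATG→stop ORF.
Frame -3: CCT CAT GAT CGC ATG AAG ATT GGC GAG TAA ATT GTG — ATG at 15, stop TAA at 30 → 18 nt.
Forward-strand max 12 nt; reverse-strand max 18 nt. The reverse strand has the longer ORF.

reverse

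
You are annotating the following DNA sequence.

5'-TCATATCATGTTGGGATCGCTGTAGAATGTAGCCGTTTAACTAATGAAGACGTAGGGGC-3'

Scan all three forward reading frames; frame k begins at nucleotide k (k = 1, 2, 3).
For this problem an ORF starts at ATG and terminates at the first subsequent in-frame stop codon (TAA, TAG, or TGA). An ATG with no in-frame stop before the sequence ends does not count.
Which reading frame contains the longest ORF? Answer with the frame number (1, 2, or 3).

Frame 1: TCA TAT CAT GTT GGG ATC GCT GTA GAA TGT AGC CGT TTA ACT AAT GAA GAC GTA GGG — no ATG→stop ORF.
Frame 2: CAT ATC ATG TTG GGA TCG CTG TAG AAT GTA GCC GTT TAA CTA ATG AAG ACG TAG GGG — ATG at 8, stop TAG at 23 → 18 nt; ATG at 44, stop TAG at 53 → 12 nt.
Frame 3: ATA TCA TGT TGG GAT CGC TGT AGA ATG TAG CCG TTT AAC TAA TGA AGA CGT AGG GGC — ATG at 27, stop TAG at 30 → 6 nt.
Longest ORF is 18 nt in frame 2 (positions 8–25).

2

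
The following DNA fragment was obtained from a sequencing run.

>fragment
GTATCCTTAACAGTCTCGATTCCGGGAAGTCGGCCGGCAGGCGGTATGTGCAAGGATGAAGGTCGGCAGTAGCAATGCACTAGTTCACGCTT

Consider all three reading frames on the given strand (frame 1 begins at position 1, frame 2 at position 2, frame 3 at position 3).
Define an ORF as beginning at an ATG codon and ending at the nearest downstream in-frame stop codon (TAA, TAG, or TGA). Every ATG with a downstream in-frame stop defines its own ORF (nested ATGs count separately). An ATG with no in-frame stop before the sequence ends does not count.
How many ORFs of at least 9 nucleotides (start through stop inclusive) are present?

2

Frame 1: GTA TCC TTA ACA GTC TCG ATT CCG GGA AGT CGG CCG GCA GGC GGT ATG TGC AAG GAT GAA GGT CGG CAG TAG CAA TGC ACT AGT TCA CGC — ATG at 46, stop TAG at 70 → 27 nt.
Frame 2: TAT CCT TAA CAG TCT CGA TTC CGG GAA GTC GGC CGG CAG GCG GTA TGT GCA AGG ATG AAG GTC GGC AGT AGC AAT GCA CTA GTT CAC GCT — no ATG→stop ORF.
Frame 3: ATC CTT AAC AGT CTC GAT TCC GGG AAG TCG GCC GGC AGG CGG TAT GTG CAA GGA TGA AGG TCG GCA GTA GCA ATG CAC TAG TTC ACG CTT — ATG at 75, stop TAG at 81 → 9 nt.
ORFs ≥ 9 nucleotides: frame 1 46–72 (27 nucleotides), frame 3 75–83 (9 nucleotides). Count = 2.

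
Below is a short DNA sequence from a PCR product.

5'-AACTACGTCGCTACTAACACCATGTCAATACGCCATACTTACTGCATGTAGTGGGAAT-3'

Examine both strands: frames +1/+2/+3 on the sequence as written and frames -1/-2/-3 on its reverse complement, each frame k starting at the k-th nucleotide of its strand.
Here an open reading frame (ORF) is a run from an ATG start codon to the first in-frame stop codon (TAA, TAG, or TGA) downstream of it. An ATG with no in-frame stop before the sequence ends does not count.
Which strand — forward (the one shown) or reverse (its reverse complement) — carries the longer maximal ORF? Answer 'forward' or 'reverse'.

Reverse complement (5'→3'): ATTCCCACTACATGCAGTAAGTATGGCGTATTGACATGGTGTTAGTAGCGACGTAGTT
Frame +1: AAC TAC GTC GCT ACT AAC ACC ATG TCA ATA CGC CAT ACT TAC TGC ATG TAG TGG GAA — ATG at 22, stop TAG at 49 → 30 nt; ATG at 46, stop TAG at 49 → 6 nt.
Frame +2: ACT ACG TCG CTA CTA ACA CCA TGT CAA TAC GCC ATA CTT ACT GCA TGT AGT GGG AAT — no ATG→stop ORF.
Frame +3: CTA CGT CGC TAC TAA CAC CAT GTC AAT ACG CCA TAC TTA CTG CAT GTA GTG GGA — no ATG→stop ORF.
Frame -1: ATT CCC ACT ACA TGC AGT AAG TAT GGC GTA TTG ACA TGG TGT TAG TAG CGA CGT AGT — no ATG→stop ORF.
Frame -2: TTC CCA CTA CAT GCA GTA AGT ATG GCG TAT TGA CAT GGT GTT AGT AGC GAC GTA GTT — ATG at 23, stop TGA at 32 → 12 nt.
Frame -3: TCC CAC TAC ATG CAG TAA GTA TGG CGT ATT GAC ATG GTG TTA GTA GCG ACG TAG — ATG at 12, stop TAA at 18 → 9 nt; ATG at 36, stop TAG at 54 → 21 nt.
Forward-strand max 30 nt; reverse-strand max 21 nt. The forward strand has the longer ORF.

forward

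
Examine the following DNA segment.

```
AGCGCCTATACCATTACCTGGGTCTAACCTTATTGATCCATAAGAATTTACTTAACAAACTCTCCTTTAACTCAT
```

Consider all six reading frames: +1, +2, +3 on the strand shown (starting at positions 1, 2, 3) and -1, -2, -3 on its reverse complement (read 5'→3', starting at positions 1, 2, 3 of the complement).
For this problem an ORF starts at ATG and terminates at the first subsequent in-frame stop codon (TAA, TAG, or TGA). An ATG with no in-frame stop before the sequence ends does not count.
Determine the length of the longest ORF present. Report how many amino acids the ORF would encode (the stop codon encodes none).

3

Reverse complement (5'→3'): ATGAGTTAAAGGAGAGTTTGTTAAGTAAATTCTTATGGATCAATAAGGTTAGACCCAGGTAATGGTATAGGCGCT
Frame +1: AGC GCC TAT ACC ATT ACC TGG GTC TAA CCT TAT TGA TCC ATA AGA ATT TAC TTA ACA AAC TCT CCT TTA ACT CAT — no ATG→stop ORF.
Frame +2: GCG CCT ATA CCA TTA CCT GGG TCT AAC CTT ATT GAT CCA TAA GAA TTT ACT TAA CAA ACT CTC CTT TAA CTC — no ATG→stop ORF.
Frame +3: CGC CTA TAC CAT TAC CTG GGT CTA ACC TTA TTG ATC CAT AAG AAT TTA CTT AAC AAA CTC TCC TTT AAC TCA — no ATG→stop ORF.
Frame -1: ATG AGT TAA AGG AGA GTT TGT TAA GTA AAT TCT TAT GGA TCA ATA AGG TTA GAC CCA GGT AAT GGT ATA GGC GCT — ATG at 1, stop TAA at 7 → 9 nt.
Frame -2: TGA GTT AAA GGA GAG TTT GTT AAG TAA ATT CTT ATG GAT CAA TAA GGT TAG ACC CAG GTA ATG GTA TAG GCG — ATG at 35, stop TAA at 44 → 12 nt; ATG at 62, stop TAG at 68 → 9 nt.
Frame -3: GAG TTA AAG GAG AGT TTG TTA AGT AAA TTC TTA TGG ATC AAT AAG GTT AGA CCC AGG TAA TGG TAT AGG CGC — no ATG→stop ORF.
Longest: frame -2, positions 35–46, 12 nt = 4 codons = 3 aa. → 3 amino acids.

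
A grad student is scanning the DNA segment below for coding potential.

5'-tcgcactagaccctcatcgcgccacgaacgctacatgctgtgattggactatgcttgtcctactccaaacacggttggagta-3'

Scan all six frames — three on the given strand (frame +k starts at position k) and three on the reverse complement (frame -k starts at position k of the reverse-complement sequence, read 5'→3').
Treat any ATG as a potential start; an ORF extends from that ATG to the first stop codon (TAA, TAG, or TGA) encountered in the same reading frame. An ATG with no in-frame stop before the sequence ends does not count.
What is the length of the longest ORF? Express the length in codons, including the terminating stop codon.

Reverse complement (5'→3'): TACTCCAACCGTGTTTGGAGTAGGACAAGCATAGTCCAATCACAGCATGTAGCGTTCGTGGCGCGATGAGGGTCTAGTGCGA
Frame +1: TCG CAC TAG ACC CTC ATC GCG CCA CGA ACG CTA CAT GCT GTG ATT GGA CTA TGC TTG TCC TAC TCC AAA CAC GGT TGG AGT — no ATG→stop ORF.
Frame +2: CGC ACT AGA CCC TCA TCG CGC CAC GAA CGC TAC ATG CTG TGA TTG GAC TAT GCT TGT CCT ACT CCA AAC ACG GTT GGA GTA — ATG at 35, stop TGA at 41 → 9 nt.
Frame +3: GCA CTA GAC CCT CAT CGC GCC ACG AAC GCT ACA TGC TGT GAT TGG ACT ATG CTT GTC CTA CTC CAA ACA CGG TTG GAG — no ATG→stop ORF.
Frame -1: TAC TCC AAC CGT GTT TGG AGT AGG ACA AGC ATA GTC CAA TCA CAG CAT GTA GCG TTC GTG GCG CGA TGA GGG TCT AGT GCG — no ATG→stop ORF.
Frame -2: ACT CCA ACC GTG TTT GGA GTA GGA CAA GCA TAG TCC AAT CAC AGC ATG TAG CGT TCG TGG CGC GAT GAG GGT CTA GTG CGA — ATG at 47, stop TAG at 50 → 6 nt.
Frame -3: CTC CAA CCG TGT TTG GAG TAG GAC AAG CAT AGT CCA ATC ACA GCA TGT AGC GTT CGT GGC GCG ATG AGG GTC TAG TGC — ATG at 66, stop TAG at 75 → 12 nt.
Longest: frame -3, positions 66–77, 12 nt = 4 codons = 3 aa. → 4 codons.

4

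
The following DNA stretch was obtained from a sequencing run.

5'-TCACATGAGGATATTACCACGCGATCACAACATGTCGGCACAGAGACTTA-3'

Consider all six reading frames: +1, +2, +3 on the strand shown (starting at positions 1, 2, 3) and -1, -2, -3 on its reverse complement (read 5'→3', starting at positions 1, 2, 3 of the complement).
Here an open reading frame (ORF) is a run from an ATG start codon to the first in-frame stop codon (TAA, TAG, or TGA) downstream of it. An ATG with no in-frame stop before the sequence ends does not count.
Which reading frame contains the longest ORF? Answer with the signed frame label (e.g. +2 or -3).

Reverse complement (5'→3'): TAAGTCTCTGTGCCGACATGTTGTGATCGCGTGGTAATATCCTCATGTGA
Frame +1: TCA CAT GAG GAT ATT ACC ACG CGA TCA CAA CAT GTC GGC ACA GAG ACT — no ATG→stop ORF.
Frame +2: CAC ATG AGG ATA TTA CCA CGC GAT CAC AAC ATG TCG GCA CAG AGA CTT — no ATG→stop ORF.
Frame +3: ACA TGA GGA TAT TAC CAC GCG ATC ACA ACA TGT CGG CAC AGA GAC TTA — no ATG→stop ORF.
Frame -1: TAA GTC TCT GTG CCG ACA TGT TGT GAT CGC GTG GTA ATA TCC TCA TGT — no ATG→stop ORF.
Frame -2: AAG TCT CTG TGC CGA CAT GTT GTG ATC GCG TGG TAA TAT CCT CAT GTG — no ATG→stop ORF.
Frame -3: AGT CTC TGT GCC GAC ATG TTG TGA TCG CGT GGT AAT ATC CTC ATG TGA — ATG at 18, stop TGA at 24 → 9 nt; ATG at 45, stop TGA at 48 → 6 nt.
Longest ORF is 9 nt in frame -3 (positions 18–26).

-3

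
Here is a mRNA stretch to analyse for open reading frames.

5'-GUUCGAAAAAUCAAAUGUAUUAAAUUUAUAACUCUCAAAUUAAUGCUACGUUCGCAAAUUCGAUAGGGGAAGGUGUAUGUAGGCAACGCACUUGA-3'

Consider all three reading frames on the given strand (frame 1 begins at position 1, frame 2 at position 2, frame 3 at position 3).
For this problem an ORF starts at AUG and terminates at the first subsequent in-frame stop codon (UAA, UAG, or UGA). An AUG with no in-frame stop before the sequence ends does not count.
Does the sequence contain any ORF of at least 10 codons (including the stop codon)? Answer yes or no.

no

Frame 1: GUU CGA AAA AUC AAA UGU AUU AAA UUU AUA ACU CUC AAA UUA AUG CUA CGU UCG CAA AUU CGA UAG GGG AAG GUG UAU GUA GGC AAC GCA CUU — AUG at 43, stop UAG at 64 → 24 nt.
Frame 2: UUC GAA AAA UCA AAU GUA UUA AAU UUA UAA CUC UCA AAU UAA UGC UAC GUU CGC AAA UUC GAU AGG GGA AGG UGU AUG UAG GCA ACG CAC UUG — AUG at 77, stop UAG at 80 → 6 nt.
Frame 3: UCG AAA AAU CAA AUG UAU UAA AUU UAU AAC UCU CAA AUU AAU GCU ACG UUC GCA AAU UCG AUA GGG GAA GGU GUA UGU AGG CAA CGC ACU UGA — AUG at 15, stop UAA at 21 → 9 nt.
Largest ORF found is 8 codons < 10, so no.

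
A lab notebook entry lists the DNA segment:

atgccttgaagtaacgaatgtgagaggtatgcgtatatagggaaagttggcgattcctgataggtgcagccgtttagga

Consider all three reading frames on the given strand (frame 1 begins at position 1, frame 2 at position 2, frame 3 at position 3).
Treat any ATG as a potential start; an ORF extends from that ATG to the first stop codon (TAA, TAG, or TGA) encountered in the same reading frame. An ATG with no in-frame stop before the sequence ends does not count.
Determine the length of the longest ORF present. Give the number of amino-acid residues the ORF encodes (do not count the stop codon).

3

Frame 1: ATG CCT TGA AGT AAC GAA TGT GAG AGG TAT GCG TAT ATA GGG AAA GTT GGC GAT TCC TGA TAG GTG CAG CCG TTT AGG — ATG at 1, stop TGA at 7 → 9 nt.
Frame 2: TGC CTT GAA GTA ACG AAT GTG AGA GGT ATG CGT ATA TAG GGA AAG TTG GCG ATT CCT GAT AGG TGC AGC CGT TTA GGA — ATG at 29, stop TAG at 38 → 12 nt.
Frame 3: GCC TTG AAG TAA CGA ATG TGA GAG GTA TGC GTA TAT AGG GAA AGT TGG CGA TTC CTG ATA GGT GCA GCC GTT TAG — ATG at 18, stop TGA at 21 → 6 nt.
Longest: frame 2, positions 29–40, 12 nt = 4 codons = 3 aa. → 3 amino acids.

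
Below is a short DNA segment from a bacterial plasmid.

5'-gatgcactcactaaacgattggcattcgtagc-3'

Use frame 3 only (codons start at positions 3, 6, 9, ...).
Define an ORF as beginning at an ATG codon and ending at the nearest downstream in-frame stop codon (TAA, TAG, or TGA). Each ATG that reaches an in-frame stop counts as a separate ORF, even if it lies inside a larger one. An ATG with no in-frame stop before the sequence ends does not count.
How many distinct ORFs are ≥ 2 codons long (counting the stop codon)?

0

Frame 3: TGC ACT CAC TAA ACG ATT GGC ATT CGT AGC — no ATG→stop ORF.
No ORF reaches 2 codons. Count = 0.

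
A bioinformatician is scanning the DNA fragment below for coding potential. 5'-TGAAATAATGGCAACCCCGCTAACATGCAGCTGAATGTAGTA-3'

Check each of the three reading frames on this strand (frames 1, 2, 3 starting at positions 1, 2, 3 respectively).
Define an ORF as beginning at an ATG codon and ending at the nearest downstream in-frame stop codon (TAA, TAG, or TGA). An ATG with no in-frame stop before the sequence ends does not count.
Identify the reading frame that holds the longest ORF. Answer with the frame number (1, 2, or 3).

Frame 1: TGA AAT AAT GGC AAC CCC GCT AAC ATG CAG CTG AAT GTA GTA — no ATG→stop ORF.
Frame 2: GAA ATA ATG GCA ACC CCG CTA ACA TGC AGC TGA ATG TAG — ATG at 8, stop TGA at 32 → 27 nt; ATG at 35, stop TAG at 38 → 6 nt.
Frame 3: AAA TAA TGG CAA CCC CGC TAA CAT GCA GCT GAA TGT AGT — no ATG→stop ORF.
Longest ORF is 27 nt in frame 2 (positions 8–34).

2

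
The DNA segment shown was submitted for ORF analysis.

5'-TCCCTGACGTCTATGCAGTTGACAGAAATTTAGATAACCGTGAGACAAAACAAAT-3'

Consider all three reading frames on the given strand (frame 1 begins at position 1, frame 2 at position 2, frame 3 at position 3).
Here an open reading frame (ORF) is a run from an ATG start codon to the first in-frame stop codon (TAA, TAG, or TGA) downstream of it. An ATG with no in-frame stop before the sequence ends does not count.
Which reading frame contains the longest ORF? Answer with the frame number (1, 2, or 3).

1

Frame 1: TCC CTG ACG TCT ATG CAG TTG ACA GAA ATT TAG ATA ACC GTG AGA CAA AAC AAA — ATG at 13, stop TAG at 31 → 21 nt.
Frame 2: CCC TGA CGT CTA TGC AGT TGA CAG AAA TTT AGA TAA CCG TGA GAC AAA ACA AAT — no ATG→stop ORF.
Frame 3: CCT GAC GTC TAT GCA GTT GAC AGA AAT TTA GAT AAC CGT GAG ACA AAA CAA — no ATG→stop ORF.
Longest ORF is 21 nt in frame 1 (positions 13–33).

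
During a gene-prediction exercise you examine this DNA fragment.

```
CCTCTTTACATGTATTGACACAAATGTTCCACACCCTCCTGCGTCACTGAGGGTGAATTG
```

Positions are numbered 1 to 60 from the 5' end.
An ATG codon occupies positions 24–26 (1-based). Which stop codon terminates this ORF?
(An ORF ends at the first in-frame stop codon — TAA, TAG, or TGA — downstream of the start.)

TGA

Codons from position 24: ATG (24–26), TTC (27–29), CAC (30–32), ACC (33–35), CTC (36–38), CTG (39–41), CGT (42–44), CAC (45–47), TGA (48–50).
The first in-frame stop codon is TGA.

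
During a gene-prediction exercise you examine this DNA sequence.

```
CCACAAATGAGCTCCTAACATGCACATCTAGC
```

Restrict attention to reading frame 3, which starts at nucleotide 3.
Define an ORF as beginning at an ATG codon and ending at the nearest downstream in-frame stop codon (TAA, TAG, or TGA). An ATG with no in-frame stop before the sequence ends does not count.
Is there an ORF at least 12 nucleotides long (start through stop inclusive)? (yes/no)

Frame 3: ACA AAT GAG CTC CTA ACA TGC ACA TCT AGC — no ATG→stop ORF.
Largest ORF found is 0 nucleotides < 12, so no.

no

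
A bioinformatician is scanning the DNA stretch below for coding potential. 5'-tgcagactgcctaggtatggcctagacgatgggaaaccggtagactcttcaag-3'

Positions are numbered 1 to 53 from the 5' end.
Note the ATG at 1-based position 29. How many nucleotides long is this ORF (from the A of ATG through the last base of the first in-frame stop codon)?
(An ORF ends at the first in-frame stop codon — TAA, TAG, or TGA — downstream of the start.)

15

Codons from position 29: ATG (29–31), GGA (32–34), AAC (35–37), CGG (38–40), TAG (41–43).
TAG is the first in-frame stop; ORF spans 29–43, 15 nucleotides.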